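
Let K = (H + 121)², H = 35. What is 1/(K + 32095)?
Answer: 1/56431 ≈ 1.7721e-5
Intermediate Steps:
K = 24336 (K = (35 + 121)² = 156² = 24336)
1/(K + 32095) = 1/(24336 + 32095) = 1/56431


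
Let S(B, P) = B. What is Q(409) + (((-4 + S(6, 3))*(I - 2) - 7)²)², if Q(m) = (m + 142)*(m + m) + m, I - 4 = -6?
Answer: 501752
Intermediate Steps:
I = -2 (I = 4 - 6 = -2)
Q(m) = m + 2*m*(142 + m) (Q(m) = (142 + m)*(2*m) + m = 2*m*(142 + m) + m = m + 2*m*(142 + m))
Q(409) + (((-4 + S(6, 3))*(I - 2) - 7)²)² = 409*(285 + 2*409) + (((-4 + 6)*(-2 - 2) - 7)²)² = 409*(285 + 818) + ((2*(-4) - 7)²)² = 409*1103 + ((-8 - 7)²)² = 451127 + ((-15)²)² = 451127 + 225² = 451127 + 50625 = 501752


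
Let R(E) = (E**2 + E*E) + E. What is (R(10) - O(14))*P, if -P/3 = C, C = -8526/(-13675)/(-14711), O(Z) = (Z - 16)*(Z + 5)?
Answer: 6343344/201172925 ≈ 0.031532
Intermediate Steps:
R(E) = E + 2*E**2 (R(E) = (E**2 + E**2) + E = 2*E**2 + E = E + 2*E**2)
O(Z) = (-16 + Z)*(5 + Z)
C = -8526/201172925 (C = -8526*(-1/13675)*(-1/14711) = (8526/13675)*(-1/14711) = -8526/201172925 ≈ -4.2381e-5)
P = 25578/201172925 (P = -3*(-8526/201172925) = 25578/201172925 ≈ 0.00012714)
(R(10) - O(14))*P = (10*(1 + 2*10) - (-80 + 14**2 - 11*14))*(25578/201172925) = (10*(1 + 20) - (-80 + 196 - 154))*(25578/201172925) = (10*21 - 1*(-38))*(25578/201172925) = (210 + 38)*(25578/201172925) = 248*(25578/201172925) = 6343344/201172925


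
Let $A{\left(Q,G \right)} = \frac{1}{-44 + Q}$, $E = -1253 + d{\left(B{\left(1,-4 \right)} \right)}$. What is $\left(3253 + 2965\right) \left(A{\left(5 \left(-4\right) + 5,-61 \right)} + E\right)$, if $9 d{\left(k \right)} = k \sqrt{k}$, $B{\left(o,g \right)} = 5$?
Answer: $- \frac{459684304}{59} + \frac{31090 \sqrt{5}}{9} \approx -7.7835 \cdot 10^{6}$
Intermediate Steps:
$d{\left(k \right)} = \frac{k^{\frac{3}{2}}}{9}$ ($d{\left(k \right)} = \frac{k \sqrt{k}}{9} = \frac{k^{\frac{3}{2}}}{9}$)
$E = -1253 + \frac{5 \sqrt{5}}{9}$ ($E = -1253 + \frac{5^{\frac{3}{2}}}{9} = -1253 + \frac{5 \sqrt{5}}{9} \approx -1251.8$)
$\left(3253 + 2965\right) \left(A{\left(5 \left(-4\right) + 5,-61 \right)} + E\right) = \left(3253 + 2965\right) \left(\frac{1}{-44 + \left(5 \left(-4\right) + 5\right)} - \left(1253 - \frac{5 \sqrt{5}}{9}\right)\right) = 6218 \left(\frac{1}{-44 + \left(-20 + 5\right)} - \left(1253 - \frac{5 \sqrt{5}}{9}\right)\right) = 6218 \left(\frac{1}{-44 - 15} - \left(1253 - \frac{5 \sqrt{5}}{9}\right)\right) = 6218 \left(\frac{1}{-59} - \left(1253 - \frac{5 \sqrt{5}}{9}\right)\right) = 6218 \left(- \frac{1}{59} - \left(1253 - \frac{5 \sqrt{5}}{9}\right)\right) = 6218 \left(- \frac{73928}{59} + \frac{5 \sqrt{5}}{9}\right) = - \frac{459684304}{59} + \frac{31090 \sqrt{5}}{9}$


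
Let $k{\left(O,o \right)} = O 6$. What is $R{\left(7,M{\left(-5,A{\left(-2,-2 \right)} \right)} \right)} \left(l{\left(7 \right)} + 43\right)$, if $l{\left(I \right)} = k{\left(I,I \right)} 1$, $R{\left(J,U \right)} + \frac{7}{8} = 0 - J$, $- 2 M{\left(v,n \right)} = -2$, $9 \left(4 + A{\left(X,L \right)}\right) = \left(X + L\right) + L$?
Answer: $- \frac{5355}{8} \approx -669.38$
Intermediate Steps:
$A{\left(X,L \right)} = -4 + \frac{X}{9} + \frac{2 L}{9}$ ($A{\left(X,L \right)} = -4 + \frac{\left(X + L\right) + L}{9} = -4 + \frac{\left(L + X\right) + L}{9} = -4 + \frac{X + 2 L}{9} = -4 + \left(\frac{X}{9} + \frac{2 L}{9}\right) = -4 + \frac{X}{9} + \frac{2 L}{9}$)
$M{\left(v,n \right)} = 1$ ($M{\left(v,n \right)} = \left(- \frac{1}{2}\right) \left(-2\right) = 1$)
$k{\left(O,o \right)} = 6 O$
$R{\left(J,U \right)} = - \frac{7}{8} - J$ ($R{\left(J,U \right)} = - \frac{7}{8} + \left(0 - J\right) = - \frac{7}{8} - J$)
$l{\left(I \right)} = 6 I$ ($l{\left(I \right)} = 6 I 1 = 6 I$)
$R{\left(7,M{\left(-5,A{\left(-2,-2 \right)} \right)} \right)} \left(l{\left(7 \right)} + 43\right) = \left(- \frac{7}{8} - 7\right) \left(6 \cdot 7 + 43\right) = \left(- \frac{7}{8} - 7\right) \left(42 + 43\right) = \left(- \frac{63}{8}\right) 85 = - \frac{5355}{8}$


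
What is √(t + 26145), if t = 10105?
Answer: 25*√58 ≈ 190.39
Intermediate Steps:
√(t + 26145) = √(10105 + 26145) = √36250 = 25*√58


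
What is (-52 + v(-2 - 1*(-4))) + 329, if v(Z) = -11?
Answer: 266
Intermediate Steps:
(-52 + v(-2 - 1*(-4))) + 329 = (-52 - 11) + 329 = -63 + 329 = 266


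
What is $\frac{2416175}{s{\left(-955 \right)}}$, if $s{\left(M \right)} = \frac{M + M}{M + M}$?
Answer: $2416175$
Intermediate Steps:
$s{\left(M \right)} = 1$ ($s{\left(M \right)} = \frac{2 M}{2 M} = 2 M \frac{1}{2 M} = 1$)
$\frac{2416175}{s{\left(-955 \right)}} = \frac{2416175}{1} = 2416175 \cdot 1 = 2416175$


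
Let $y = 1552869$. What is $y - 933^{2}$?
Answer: $682380$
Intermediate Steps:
$y - 933^{2} = 1552869 - 933^{2} = 1552869 - 870489 = 682380$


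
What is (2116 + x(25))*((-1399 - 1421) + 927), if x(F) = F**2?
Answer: -5188713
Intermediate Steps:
(2116 + x(25))*((-1399 - 1421) + 927) = (2116 + 25**2)*((-1399 - 1421) + 927) = (2116 + 625)*(-2820 + 927) = 2741*(-1893) = -5188713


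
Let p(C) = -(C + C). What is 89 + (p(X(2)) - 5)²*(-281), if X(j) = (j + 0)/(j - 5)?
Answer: -33200/9 ≈ -3688.9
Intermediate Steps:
X(j) = j/(-5 + j)
p(C) = -2*C
89 + (p(X(2)) - 5)²*(-281) = 89 + (-4/(-5 + 2) - 5)²*(-281) = 89 + (-4/(-3) - 5)²*(-281) = 89 + (-4*(-1)/3 - 5)²*(-281) = 89 + (-2*(-⅔) - 5)²*(-281) = 89 + (4/3 - 5)²*(-281) = 89 + (-11/3)²*(-281) = 89 + (121/9)*(-281) = 89 - 34001/9 = -33200/9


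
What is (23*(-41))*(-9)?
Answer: 8487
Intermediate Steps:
(23*(-41))*(-9) = -943*(-9) = 8487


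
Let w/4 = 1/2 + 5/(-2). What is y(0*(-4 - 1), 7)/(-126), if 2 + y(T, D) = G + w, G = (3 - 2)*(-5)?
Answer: 5/42 ≈ 0.11905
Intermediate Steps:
G = -5 (G = 1*(-5) = -5)
w = -8 (w = 4*(1/2 + 5/(-2)) = 4*(1*(½) + 5*(-½)) = 4*(½ - 5/2) = 4*(-2) = -8)
y(T, D) = -15 (y(T, D) = -2 + (-5 - 8) = -2 - 13 = -15)
y(0*(-4 - 1), 7)/(-126) = -15/(-126) = -15*(-1/126) = 5/42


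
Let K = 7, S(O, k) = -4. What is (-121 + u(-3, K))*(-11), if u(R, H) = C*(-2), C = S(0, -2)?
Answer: 1243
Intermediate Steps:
C = -4
u(R, H) = 8 (u(R, H) = -4*(-2) = 8)
(-121 + u(-3, K))*(-11) = (-121 + 8)*(-11) = -113*(-11) = 1243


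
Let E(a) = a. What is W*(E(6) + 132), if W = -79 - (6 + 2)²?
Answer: -19734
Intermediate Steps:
W = -143 (W = -79 - 1*8² = -79 - 1*64 = -79 - 64 = -143)
W*(E(6) + 132) = -143*(6 + 132) = -143*138 = -19734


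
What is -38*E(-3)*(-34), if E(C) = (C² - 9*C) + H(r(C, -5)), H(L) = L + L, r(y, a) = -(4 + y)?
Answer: 43928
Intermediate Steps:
r(y, a) = -4 - y
H(L) = 2*L
E(C) = -8 + C² - 11*C (E(C) = (C² - 9*C) + 2*(-4 - C) = (C² - 9*C) + (-8 - 2*C) = -8 + C² - 11*C)
-38*E(-3)*(-34) = -38*(-8 + (-3)² - 11*(-3))*(-34) = -38*(-8 + 9 + 33)*(-34) = -38*34*(-34) = -1292*(-34) = 43928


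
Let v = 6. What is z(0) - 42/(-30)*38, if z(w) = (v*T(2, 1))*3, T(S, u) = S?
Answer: 446/5 ≈ 89.200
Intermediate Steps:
z(w) = 36 (z(w) = (6*2)*3 = 12*3 = 36)
z(0) - 42/(-30)*38 = 36 - 42/(-30)*38 = 36 - 42*(-1/30)*38 = 36 + (7/5)*38 = 36 + 266/5 = 446/5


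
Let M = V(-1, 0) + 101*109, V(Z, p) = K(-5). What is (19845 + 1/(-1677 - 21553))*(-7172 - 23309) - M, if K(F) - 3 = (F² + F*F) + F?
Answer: -14051978010979/23230 ≈ -6.0491e+8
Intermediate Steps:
K(F) = 3 + F + 2*F² (K(F) = 3 + ((F² + F*F) + F) = 3 + ((F² + F²) + F) = 3 + (2*F² + F) = 3 + (F + 2*F²) = 3 + F + 2*F²)
V(Z, p) = 48 (V(Z, p) = 3 - 5 + 2*(-5)² = 3 - 5 + 2*25 = 3 - 5 + 50 = 48)
M = 11057 (M = 48 + 101*109 = 48 + 11009 = 11057)
(19845 + 1/(-1677 - 21553))*(-7172 - 23309) - M = (19845 + 1/(-1677 - 21553))*(-7172 - 23309) - 1*11057 = (19845 + 1/(-23230))*(-30481) - 11057 = (19845 - 1/23230)*(-30481) - 11057 = (460999349/23230)*(-30481) - 11057 = -14051721156869/23230 - 11057 = -14051978010979/23230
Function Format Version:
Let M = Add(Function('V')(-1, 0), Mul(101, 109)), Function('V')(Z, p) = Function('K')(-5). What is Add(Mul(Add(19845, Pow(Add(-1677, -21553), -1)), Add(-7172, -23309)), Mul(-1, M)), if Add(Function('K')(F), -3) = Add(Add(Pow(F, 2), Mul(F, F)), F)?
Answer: Rational(-14051978010979, 23230) ≈ -6.0491e+8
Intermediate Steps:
Function('K')(F) = Add(3, F, Mul(2, Pow(F, 2))) (Function('K')(F) = Add(3, Add(Add(Pow(F, 2), Mul(F, F)), F)) = Add(3, Add(Add(Pow(F, 2), Pow(F, 2)), F)) = Add(3, Add(Mul(2, Pow(F, 2)), F)) = Add(3, Add(F, Mul(2, Pow(F, 2)))) = Add(3, F, Mul(2, Pow(F, 2))))
Function('V')(Z, p) = 48 (Function('V')(Z, p) = Add(3, -5, Mul(2, Pow(-5, 2))) = Add(3, -5, Mul(2, 25)) = Add(3, -5, 50) = 48)
M = 11057 (M = Add(48, Mul(101, 109)) = Add(48, 11009) = 11057)
Add(Mul(Add(19845, Pow(Add(-1677, -21553), -1)), Add(-7172, -23309)), Mul(-1, M)) = Add(Mul(Add(19845, Pow(Add(-1677, -21553), -1)), Add(-7172, -23309)), Mul(-1, 11057)) = Add(Mul(Add(19845, Pow(-23230, -1)), -30481), -11057) = Add(Mul(Add(19845, Rational(-1, 23230)), -30481), -11057) = Add(Mul(Rational(460999349, 23230), -30481), -11057) = Add(Rational(-14051721156869, 23230), -11057) = Rational(-14051978010979, 23230)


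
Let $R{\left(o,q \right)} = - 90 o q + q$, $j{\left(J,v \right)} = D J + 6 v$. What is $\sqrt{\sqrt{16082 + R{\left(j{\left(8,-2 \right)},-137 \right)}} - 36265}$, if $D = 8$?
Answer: $\sqrt{-36265 + \sqrt{657105}} \approx 188.29 i$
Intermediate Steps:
$j{\left(J,v \right)} = 6 v + 8 J$ ($j{\left(J,v \right)} = 8 J + 6 v = 6 v + 8 J$)
$R{\left(o,q \right)} = q - 90 o q$ ($R{\left(o,q \right)} = - 90 o q + q = q - 90 o q$)
$\sqrt{\sqrt{16082 + R{\left(j{\left(8,-2 \right)},-137 \right)}} - 36265} = \sqrt{\sqrt{16082 - 137 \left(1 - 90 \left(6 \left(-2\right) + 8 \cdot 8\right)\right)} - 36265} = \sqrt{\sqrt{16082 - 137 \left(1 - 90 \left(-12 + 64\right)\right)} - 36265} = \sqrt{\sqrt{16082 - 137 \left(1 - 4680\right)} - 36265} = \sqrt{\sqrt{16082 - -641023} - 36265} = \sqrt{\sqrt{16082 + 641023} - 36265} = \sqrt{\sqrt{657105} - 36265} = \sqrt{-36265 + \sqrt{657105}}$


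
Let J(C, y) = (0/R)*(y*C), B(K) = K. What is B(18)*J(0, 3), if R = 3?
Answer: 0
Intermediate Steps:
J(C, y) = 0 (J(C, y) = (0/3)*(y*C) = (0*(⅓))*(C*y) = 0*(C*y) = 0)
B(18)*J(0, 3) = 18*0 = 0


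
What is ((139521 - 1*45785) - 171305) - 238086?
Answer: -315655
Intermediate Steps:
((139521 - 1*45785) - 171305) - 238086 = ((139521 - 45785) - 171305) - 238086 = (93736 - 171305) - 238086 = -77569 - 238086 = -315655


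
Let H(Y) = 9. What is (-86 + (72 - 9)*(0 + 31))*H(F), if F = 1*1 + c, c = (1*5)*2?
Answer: 16803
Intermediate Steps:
c = 10 (c = 5*2 = 10)
F = 11 (F = 1*1 + 10 = 1 + 10 = 11)
(-86 + (72 - 9)*(0 + 31))*H(F) = (-86 + (72 - 9)*(0 + 31))*9 = (-86 + 63*31)*9 = (-86 + 1953)*9 = 1867*9 = 16803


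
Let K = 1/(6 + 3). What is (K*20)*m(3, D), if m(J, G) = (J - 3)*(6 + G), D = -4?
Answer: 0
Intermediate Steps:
K = 1/9 ≈ 0.11111
m(J, G) = (-3 + J)*(6 + G)
(K*20)*m(3, D) = ((1/9)*20)*(-18 - 3*(-4) + 6*3 - 4*3) = 20*(-18 + 12 + 18 - 12)/9 = (20/9)*0 = 0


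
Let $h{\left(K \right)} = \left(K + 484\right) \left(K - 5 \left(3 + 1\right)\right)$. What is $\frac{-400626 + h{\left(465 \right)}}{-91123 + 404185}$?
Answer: $\frac{21679}{313062} \approx 0.069248$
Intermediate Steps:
$h{\left(K \right)} = \left(-20 + K\right) \left(484 + K\right)$ ($h{\left(K \right)} = \left(484 + K\right) \left(K - 20\right) = \left(484 + K\right) \left(-20 + K\right) = \left(-20 + K\right) \left(484 + K\right)$)
$\frac{-400626 + h{\left(465 \right)}}{-91123 + 404185} = \frac{-400626 + \left(-9680 + 465^{2} + 464 \cdot 465\right)}{-91123 + 404185} = \frac{-400626 + \left(-9680 + 216225 + 215760\right)}{313062} = \left(-400626 + 422305\right) \frac{1}{313062} = 21679 \cdot \frac{1}{313062} = \frac{21679}{313062}$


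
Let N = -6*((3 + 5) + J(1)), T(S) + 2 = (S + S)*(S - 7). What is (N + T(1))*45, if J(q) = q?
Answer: -3060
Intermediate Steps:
T(S) = -2 + 2*S*(-7 + S) (T(S) = -2 + (S + S)*(S - 7) = -2 + (2*S)*(-7 + S) = -2 + 2*S*(-7 + S))
N = -54 (N = -6*((3 + 5) + 1) = -6*(8 + 1) = -6*9 = -54)
(N + T(1))*45 = (-54 + (-2 - 14*1 + 2*1²))*45 = (-54 + (-2 - 14 + 2*1))*45 = (-54 + (-2 - 14 + 2))*45 = (-54 - 14)*45 = -68*45 = -3060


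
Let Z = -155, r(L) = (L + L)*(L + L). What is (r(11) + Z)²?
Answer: 108241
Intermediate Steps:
r(L) = 4*L² (r(L) = (2*L)*(2*L) = 4*L²)
(r(11) + Z)² = (4*11² - 155)² = (4*121 - 155)² = (484 - 155)² = 329² = 108241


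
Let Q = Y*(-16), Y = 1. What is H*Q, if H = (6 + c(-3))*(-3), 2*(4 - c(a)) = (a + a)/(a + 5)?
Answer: 552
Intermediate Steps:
c(a) = 4 - a/(5 + a) (c(a) = 4 - (a + a)/(2*(a + 5)) = 4 - 2*a/(2*(5 + a)) = 4 - a/(5 + a))
H = -69/2 (H = (6 + (20 + 3*(-3))/(5 - 3))*(-3) = (6 + (20 - 9)/2)*(-3) = (6 + (½)*11)*(-3) = (6 + 11/2)*(-3) = (23/2)*(-3) = -69/2 ≈ -34.500)
Q = -16 (Q = 1*(-16) = -16)
H*Q = -69/2*(-16) = 552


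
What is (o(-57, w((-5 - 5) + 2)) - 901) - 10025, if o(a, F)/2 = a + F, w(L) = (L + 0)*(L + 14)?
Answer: -11136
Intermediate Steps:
w(L) = L*(14 + L)
o(a, F) = 2*F + 2*a (o(a, F) = 2*(a + F) = 2*(F + a) = 2*F + 2*a)
(o(-57, w((-5 - 5) + 2)) - 901) - 10025 = ((2*(((-5 - 5) + 2)*(14 + ((-5 - 5) + 2))) + 2*(-57)) - 901) - 10025 = ((2*((-10 + 2)*(14 + (-10 + 2))) - 114) - 901) - 10025 = ((2*(-8*(14 - 8)) - 114) - 901) - 10025 = ((2*(-8*6) - 114) - 901) - 10025 = ((2*(-48) - 114) - 901) - 10025 = ((-96 - 114) - 901) - 10025 = (-210 - 901) - 10025 = -1111 - 10025 = -11136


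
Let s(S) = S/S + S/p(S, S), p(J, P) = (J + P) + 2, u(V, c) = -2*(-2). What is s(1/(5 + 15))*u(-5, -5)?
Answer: 86/21 ≈ 4.0952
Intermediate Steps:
u(V, c) = 4
p(J, P) = 2 + J + P
s(S) = 1 + S/(2 + 2*S) (s(S) = S/S + S/(2 + S + S) = 1 + S/(2 + 2*S))
s(1/(5 + 15))*u(-5, -5) = ((2 + 3/(5 + 15))/(2*(1 + 1/(5 + 15))))*4 = ((2 + 3/20)/(2*(1 + 1/20)))*4 = ((2 + 3*(1/20))/(2*(1 + 1/20)))*4 = ((2 + 3/20)/(2*(21/20)))*4 = ((1/2)*(20/21)*(43/20))*4 = (43/42)*4 = 86/21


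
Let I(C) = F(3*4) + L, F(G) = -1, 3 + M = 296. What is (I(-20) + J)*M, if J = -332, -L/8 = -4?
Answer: -88193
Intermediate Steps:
M = 293 (M = -3 + 296 = 293)
L = 32 (L = -8*(-4) = 32)
I(C) = 31 (I(C) = -1 + 32 = 31)
(I(-20) + J)*M = (31 - 332)*293 = -301*293 = -88193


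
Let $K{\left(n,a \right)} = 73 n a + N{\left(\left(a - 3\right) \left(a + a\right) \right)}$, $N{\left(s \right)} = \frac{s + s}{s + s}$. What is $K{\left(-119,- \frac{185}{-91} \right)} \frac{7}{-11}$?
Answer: $\frac{1607004}{143} \approx 11238.0$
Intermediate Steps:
$N{\left(s \right)} = 1$ ($N{\left(s \right)} = \frac{2 s}{2 s} = 2 s \frac{1}{2 s} = 1$)
$K{\left(n,a \right)} = 1 + 73 a n$ ($K{\left(n,a \right)} = 73 n a + 1 = 73 a n + 1 = 1 + 73 a n$)
$K{\left(-119,- \frac{185}{-91} \right)} \frac{7}{-11} = \left(1 + 73 \left(- \frac{185}{-91}\right) \left(-119\right)\right) \frac{7}{-11} = \left(1 + 73 \left(\left(-185\right) \left(- \frac{1}{91}\right)\right) \left(-119\right)\right) 7 \left(- \frac{1}{11}\right) = \left(1 + 73 \cdot \frac{185}{91} \left(-119\right)\right) \left(- \frac{7}{11}\right) = \left(1 - \frac{229585}{13}\right) \left(- \frac{7}{11}\right) = \left(- \frac{229572}{13}\right) \left(- \frac{7}{11}\right) = \frac{1607004}{143}$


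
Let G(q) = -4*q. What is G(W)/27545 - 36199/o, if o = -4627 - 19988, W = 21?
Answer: 28429537/19372005 ≈ 1.4676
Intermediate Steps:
o = -24615
G(W)/27545 - 36199/o = -4*21/27545 - 36199/(-24615) = -84*1/27545 - 36199*(-1/24615) = -12/3935 + 36199/24615 = 28429537/19372005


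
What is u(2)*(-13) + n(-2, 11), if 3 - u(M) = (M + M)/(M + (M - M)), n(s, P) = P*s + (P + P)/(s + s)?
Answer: -81/2 ≈ -40.500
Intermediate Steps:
n(s, P) = P*s + P/s (n(s, P) = P*s + (2*P)/((2*s)) = P*s + (2*P)*(1/(2*s)) = P*s + P/s)
u(M) = 1 (u(M) = 3 - (M + M)/(M + (M - M)) = 3 - 2*M/(M + 0) = 3 - 2*M/M = 3 - 1*2 = 3 - 2 = 1)
u(2)*(-13) + n(-2, 11) = 1*(-13) + (11*(-2) + 11/(-2)) = -13 + (-22 + 11*(-½)) = -13 + (-22 - 11/2) = -13 - 55/2 = -81/2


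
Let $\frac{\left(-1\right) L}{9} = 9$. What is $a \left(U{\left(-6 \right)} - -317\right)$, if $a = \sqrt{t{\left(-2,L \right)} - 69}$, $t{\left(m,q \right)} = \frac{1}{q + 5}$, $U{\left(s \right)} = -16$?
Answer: $\frac{301 i \sqrt{99655}}{38} \approx 2500.5 i$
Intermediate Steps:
$L = -81$ ($L = \left(-9\right) 9 = -81$)
$t{\left(m,q \right)} = \frac{1}{5 + q}$
$a = \frac{i \sqrt{99655}}{38}$ ($a = \sqrt{\frac{1}{5 - 81} - 69} = \sqrt{\frac{1}{-76} - 69} = \sqrt{- \frac{1}{76} - 69} = \sqrt{- \frac{5245}{76}} = \frac{i \sqrt{99655}}{38} \approx 8.3074 i$)
$a \left(U{\left(-6 \right)} - -317\right) = \frac{i \sqrt{99655}}{38} \left(-16 - -317\right) = \frac{i \sqrt{99655}}{38} \left(-16 + 317\right) = \frac{i \sqrt{99655}}{38} \cdot 301 = \frac{301 i \sqrt{99655}}{38}$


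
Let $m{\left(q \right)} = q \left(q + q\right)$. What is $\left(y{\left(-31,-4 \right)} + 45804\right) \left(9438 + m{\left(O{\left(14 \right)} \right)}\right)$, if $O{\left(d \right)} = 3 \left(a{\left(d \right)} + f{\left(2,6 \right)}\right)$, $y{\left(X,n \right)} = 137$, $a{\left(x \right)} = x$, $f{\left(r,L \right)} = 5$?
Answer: $732115776$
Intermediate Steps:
$O{\left(d \right)} = 15 + 3 d$ ($O{\left(d \right)} = 3 \left(d + 5\right) = 3 \left(5 + d\right) = 15 + 3 d$)
$m{\left(q \right)} = 2 q^{2}$ ($m{\left(q \right)} = q 2 q = 2 q^{2}$)
$\left(y{\left(-31,-4 \right)} + 45804\right) \left(9438 + m{\left(O{\left(14 \right)} \right)}\right) = \left(137 + 45804\right) \left(9438 + 2 \left(15 + 3 \cdot 14\right)^{2}\right) = 45941 \left(9438 + 2 \left(15 + 42\right)^{2}\right) = 45941 \left(9438 + 2 \cdot 57^{2}\right) = 45941 \left(9438 + 2 \cdot 3249\right) = 45941 \left(9438 + 6498\right) = 45941 \cdot 15936 = 732115776$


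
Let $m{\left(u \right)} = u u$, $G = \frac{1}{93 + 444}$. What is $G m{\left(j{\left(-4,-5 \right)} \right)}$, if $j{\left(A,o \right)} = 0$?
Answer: $0$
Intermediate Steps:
$G = \frac{1}{537} \approx 0.0018622$
$m{\left(u \right)} = u^{2}$
$G m{\left(j{\left(-4,-5 \right)} \right)} = \frac{0^{2}}{537} = \frac{1}{537} \cdot 0 = 0$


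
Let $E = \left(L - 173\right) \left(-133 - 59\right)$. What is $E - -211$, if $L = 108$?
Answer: $12691$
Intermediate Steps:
$E = 12480$ ($E = \left(108 - 173\right) \left(-133 - 59\right) = \left(-65\right) \left(-192\right) = 12480$)
$E - -211 = 12480 - -211 = 12480 + 211 = 12691$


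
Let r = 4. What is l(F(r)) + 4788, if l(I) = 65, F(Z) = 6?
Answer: 4853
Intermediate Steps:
l(F(r)) + 4788 = 65 + 4788 = 4853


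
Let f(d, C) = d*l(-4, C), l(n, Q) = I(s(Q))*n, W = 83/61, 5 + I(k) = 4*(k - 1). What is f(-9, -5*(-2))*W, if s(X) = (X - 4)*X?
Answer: 690228/61 ≈ 11315.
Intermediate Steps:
s(X) = X*(-4 + X) (s(X) = (-4 + X)*X = X*(-4 + X))
I(k) = -9 + 4*k (I(k) = -5 + 4*(k - 1) = -5 + 4*(-1 + k) = -5 + (-4 + 4*k) = -9 + 4*k)
W = 83/61 (W = 83*(1/61) = 83/61 ≈ 1.3607)
l(n, Q) = n*(-9 + 4*Q*(-4 + Q)) (l(n, Q) = (-9 + 4*(Q*(-4 + Q)))*n = (-9 + 4*Q*(-4 + Q))*n = n*(-9 + 4*Q*(-4 + Q)))
f(d, C) = d*(36 - 16*C*(-4 + C)) (f(d, C) = d*(-4*(-9 + 4*C*(-4 + C))) = d*(36 - 16*C*(-4 + C)))
f(-9, -5*(-2))*W = (4*(-9)*(9 - 4*(-5*(-2))*(-4 - 5*(-2))))*(83/61) = (4*(-9)*(9 - 4*10*(-4 + 10)))*(83/61) = (4*(-9)*(9 - 4*10*6))*(83/61) = (4*(-9)*(9 - 240))*(83/61) = (4*(-9)*(-231))*(83/61) = 8316*(83/61) = 690228/61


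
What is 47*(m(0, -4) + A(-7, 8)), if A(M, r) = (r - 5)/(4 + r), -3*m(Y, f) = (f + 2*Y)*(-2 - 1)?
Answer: -705/4 ≈ -176.25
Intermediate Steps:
m(Y, f) = f + 2*Y (m(Y, f) = -(f + 2*Y)*(-2 - 1)/3 = -(f + 2*Y)*(-3)/3 = -(-6*Y - 3*f)/3 = f + 2*Y)
A(M, r) = (-5 + r)/(4 + r)
47*(m(0, -4) + A(-7, 8)) = 47*((-4 + 2*0) + (-5 + 8)/(4 + 8)) = 47*((-4 + 0) + 3/12) = 47*(-4 + (1/12)*3) = 47*(-4 + 1/4) = 47*(-15/4) = -705/4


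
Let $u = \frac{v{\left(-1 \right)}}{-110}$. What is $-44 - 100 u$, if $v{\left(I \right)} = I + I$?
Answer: $- \frac{504}{11} \approx -45.818$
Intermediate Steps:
$v{\left(I \right)} = 2 I$
$u = \frac{1}{55}$ ($u = \frac{2 \left(-1\right)}{-110} = \left(-2\right) \left(- \frac{1}{110}\right) = \frac{1}{55} \approx 0.018182$)
$-44 - 100 u = -44 - \frac{20}{11} = - \frac{504}{11}$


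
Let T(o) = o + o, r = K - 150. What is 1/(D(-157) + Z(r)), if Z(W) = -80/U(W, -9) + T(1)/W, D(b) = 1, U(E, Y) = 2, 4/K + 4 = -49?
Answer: -3977/155156 ≈ -0.025632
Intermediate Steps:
K = -4/53 (K = 4/(-4 - 49) = 4/(-53) = 4*(-1/53) = -4/53 ≈ -0.075472)
r = -7954/53 (r = -4/53 - 150 = -7954/53 ≈ -150.08)
T(o) = 2*o
Z(W) = -40 + 2/W (Z(W) = -80/2 + (2*1)/W = -80*½ + 2/W = -40 + 2/W)
1/(D(-157) + Z(r)) = 1/(1 + (-40 + 2/(-7954/53))) = 1/(1 + (-40 + 2*(-53/7954))) = 1/(1 + (-40 - 53/3977)) = 1/(1 - 159133/3977) = 1/(-155156/3977) = -3977/155156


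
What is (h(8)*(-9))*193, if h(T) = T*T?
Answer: -111168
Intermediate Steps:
h(T) = T²
(h(8)*(-9))*193 = (8²*(-9))*193 = (64*(-9))*193 = -576*193 = -111168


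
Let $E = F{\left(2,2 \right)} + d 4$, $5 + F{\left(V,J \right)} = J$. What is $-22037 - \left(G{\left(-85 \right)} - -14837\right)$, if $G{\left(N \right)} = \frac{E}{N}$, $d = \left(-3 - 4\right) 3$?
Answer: $- \frac{3134377}{85} \approx -36875.0$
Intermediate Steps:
$F{\left(V,J \right)} = -5 + J$
$d = -21$ ($d = \left(-7\right) 3 = -21$)
$E = -87$ ($E = \left(-5 + 2\right) - 84 = -3 - 84 = -87$)
$G{\left(N \right)} = - \frac{87}{N}$
$-22037 - \left(G{\left(-85 \right)} - -14837\right) = -22037 - \left(- \frac{87}{-85} - -14837\right) = -22037 - \left(\left(-87\right) \left(- \frac{1}{85}\right) + 14837\right) = -22037 - \left(\frac{87}{85} + 14837\right) = -22037 - \frac{1261232}{85} = - \frac{3134377}{85}$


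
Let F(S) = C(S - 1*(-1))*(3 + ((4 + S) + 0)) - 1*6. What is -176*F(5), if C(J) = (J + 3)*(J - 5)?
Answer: -17952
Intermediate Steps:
C(J) = (-5 + J)*(3 + J) (C(J) = (3 + J)*(-5 + J) = (-5 + J)*(3 + J))
F(S) = -6 + (7 + S)*(-17 + (1 + S)² - 2*S) (F(S) = (-15 + (S - 1*(-1))² - 2*(S - 1*(-1)))*(3 + ((4 + S) + 0)) - 1*6 = (-15 + (S + 1)² - 2*(S + 1))*(3 + (4 + S)) - 6 = (-15 + (1 + S)² - 2*(1 + S))*(7 + S) - 6 = (-15 + (1 + S)² + (-2 - 2*S))*(7 + S) - 6 = (-17 + (1 + S)² - 2*S)*(7 + S) - 6 = (7 + S)*(-17 + (1 + S)² - 2*S) - 6 = -6 + (7 + S)*(-17 + (1 + S)² - 2*S))
-176*F(5) = -176*(-118 + 5³ - 16*5 + 7*5²) = -176*(-118 + 125 - 80 + 7*25) = -176*(-118 + 125 - 80 + 175) = -176*102 = -17952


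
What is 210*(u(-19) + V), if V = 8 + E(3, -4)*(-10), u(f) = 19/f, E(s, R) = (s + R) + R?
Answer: 11970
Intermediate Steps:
E(s, R) = s + 2*R (E(s, R) = (R + s) + R = s + 2*R)
V = 58 (V = 8 + (3 + 2*(-4))*(-10) = 8 + (3 - 8)*(-10) = 8 - 5*(-10) = 8 + 50 = 58)
210*(u(-19) + V) = 210*(19/(-19) + 58) = 210*(19*(-1/19) + 58) = 210*(-1 + 58) = 210*57 = 11970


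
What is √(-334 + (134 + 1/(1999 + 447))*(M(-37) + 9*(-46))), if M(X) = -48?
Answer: I*√93097446931/1223 ≈ 249.48*I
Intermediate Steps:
√(-334 + (134 + 1/(1999 + 447))*(M(-37) + 9*(-46))) = √(-334 + (134 + 1/(1999 + 447))*(-48 + 9*(-46))) = √(-334 + (134 + 1/2446)*(-48 - 414)) = √(-334 + (134 + 1/2446)*(-462)) = √(-334 + (327765/2446)*(-462)) = √(-334 - 75713715/1223) = √(-76122197/1223) = I*√93097446931/1223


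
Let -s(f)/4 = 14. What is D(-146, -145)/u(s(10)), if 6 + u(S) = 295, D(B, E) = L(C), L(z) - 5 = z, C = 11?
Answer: 16/289 ≈ 0.055363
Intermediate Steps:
L(z) = 5 + z
D(B, E) = 16 (D(B, E) = 5 + 11 = 16)
s(f) = -56 (s(f) = -4*14 = -56)
u(S) = 289 (u(S) = -6 + 295 = 289)
D(-146, -145)/u(s(10)) = 16/289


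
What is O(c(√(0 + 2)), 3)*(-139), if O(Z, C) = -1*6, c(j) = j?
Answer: 834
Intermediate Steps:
O(Z, C) = -6
O(c(√(0 + 2)), 3)*(-139) = -6*(-139) = 834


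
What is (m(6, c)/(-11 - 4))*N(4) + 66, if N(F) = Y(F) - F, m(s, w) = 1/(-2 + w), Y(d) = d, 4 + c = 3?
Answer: 66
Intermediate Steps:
c = -1 (c = -4 + 3 = -1)
N(F) = 0 (N(F) = F - F = 0)
(m(6, c)/(-11 - 4))*N(4) + 66 = (1/((-11 - 4)*(-2 - 1)))*0 + 66 = (1/(-15*(-3)))*0 + 66 = -1/15*(-⅓)*0 + 66 = (1/45)*0 + 66 = 0 + 66 = 66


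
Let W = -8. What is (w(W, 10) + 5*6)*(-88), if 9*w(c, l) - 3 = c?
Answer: -23320/9 ≈ -2591.1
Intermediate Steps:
w(c, l) = ⅓ + c/9
(w(W, 10) + 5*6)*(-88) = ((⅓ + (⅑)*(-8)) + 5*6)*(-88) = ((⅓ - 8/9) + 30)*(-88) = (-5/9 + 30)*(-88) = (265/9)*(-88) = -23320/9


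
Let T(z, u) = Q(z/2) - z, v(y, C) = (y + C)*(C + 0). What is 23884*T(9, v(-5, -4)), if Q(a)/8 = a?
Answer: 644868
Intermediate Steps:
Q(a) = 8*a
v(y, C) = C*(C + y) (v(y, C) = (C + y)*C = C*(C + y))
T(z, u) = 3*z (T(z, u) = 8*(z/2) - z = 4*z - z = 3*z)
23884*T(9, v(-5, -4)) = 23884*(3*9) = 23884*27 = 644868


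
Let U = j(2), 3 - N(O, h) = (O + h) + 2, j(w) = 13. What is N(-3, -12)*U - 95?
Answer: 113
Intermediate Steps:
N(O, h) = 1 - O - h (N(O, h) = 3 - ((O + h) + 2) = 3 - (2 + O + h) = 3 + (-2 - O - h) = 1 - O - h)
U = 13
N(-3, -12)*U - 95 = (1 - 1*(-3) - 1*(-12))*13 - 95 = (1 + 3 + 12)*13 - 95 = 16*13 - 95 = 208 - 95 = 113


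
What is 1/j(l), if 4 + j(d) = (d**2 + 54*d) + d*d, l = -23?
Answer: -1/188 ≈ -0.0053191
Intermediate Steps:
j(d) = -4 + 2*d**2 + 54*d (j(d) = -4 + ((d**2 + 54*d) + d*d) = -4 + ((d**2 + 54*d) + d**2) = -4 + (2*d**2 + 54*d) = -4 + 2*d**2 + 54*d)
1/j(l) = 1/(-4 + 2*(-23)**2 + 54*(-23)) = 1/(-4 + 2*529 - 1242) = 1/(-4 + 1058 - 1242) = 1/(-188) = -1/188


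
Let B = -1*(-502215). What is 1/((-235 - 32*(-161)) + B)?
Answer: 1/507132 ≈ 1.9719e-6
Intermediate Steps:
B = 502215
1/((-235 - 32*(-161)) + B) = 1/((-235 - 32*(-161)) + 502215) = 1/((-235 + 5152) + 502215) = 1/(4917 + 502215) = 1/507132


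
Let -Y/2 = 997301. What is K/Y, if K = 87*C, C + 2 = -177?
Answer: 15573/1994602 ≈ 0.0078076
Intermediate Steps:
C = -179 (C = -2 - 177 = -179)
Y = -1994602 (Y = -2*997301 = -1994602)
K = -15573 (K = 87*(-179) = -15573)
K/Y = -15573/(-1994602) = -15573*(-1/1994602) = 15573/1994602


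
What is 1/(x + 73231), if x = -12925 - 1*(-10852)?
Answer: 1/71158 ≈ 1.4053e-5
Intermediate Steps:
x = -2073 (x = -12925 + 10852 = -2073)
1/(x + 73231) = 1/(-2073 + 73231) = 1/71158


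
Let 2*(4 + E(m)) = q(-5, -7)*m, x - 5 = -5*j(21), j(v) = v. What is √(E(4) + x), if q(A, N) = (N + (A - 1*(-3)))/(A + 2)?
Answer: 7*I*√2 ≈ 9.8995*I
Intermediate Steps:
q(A, N) = (3 + A + N)/(2 + A) (q(A, N) = (N + (A + 3))/(2 + A) = (N + (3 + A))/(2 + A) = (3 + A + N)/(2 + A))
x = -100 (x = 5 - 5*21 = 5 - 105 = -100)
E(m) = -4 + 3*m/2 (E(m) = -4 + (((3 - 5 - 7)/(2 - 5))*m)/2 = -4 + ((-9/(-3))*m)/2 = -4 + ((-⅓*(-9))*m)/2 = -4 + (3*m)/2 = -4 + 3*m/2)
√(E(4) + x) = √((-4 + (3/2)*4) - 100) = √((-4 + 6) - 100) = √(2 - 100) = √(-98) = 7*I*√2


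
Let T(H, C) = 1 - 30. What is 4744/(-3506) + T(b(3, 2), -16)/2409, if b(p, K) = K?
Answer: -5764985/4222977 ≈ -1.3651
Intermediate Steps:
T(H, C) = -29
4744/(-3506) + T(b(3, 2), -16)/2409 = 4744/(-3506) - 29/2409 = 4744*(-1/3506) - 29*1/2409 = -2372/1753 - 29/2409 = -5764985/4222977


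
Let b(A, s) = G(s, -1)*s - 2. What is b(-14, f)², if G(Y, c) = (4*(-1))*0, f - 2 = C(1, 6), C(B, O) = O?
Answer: 4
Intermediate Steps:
f = 8 (f = 2 + 6 = 8)
G(Y, c) = 0 (G(Y, c) = -4*0 = 0)
b(A, s) = -2 (b(A, s) = 0*s - 2 = 0 - 2 = -2)
b(-14, f)² = (-2)² = 4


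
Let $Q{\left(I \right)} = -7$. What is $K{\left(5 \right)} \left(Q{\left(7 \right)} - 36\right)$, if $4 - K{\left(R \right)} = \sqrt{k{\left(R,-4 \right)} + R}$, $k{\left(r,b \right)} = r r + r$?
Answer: $-172 + 43 \sqrt{35} \approx 82.391$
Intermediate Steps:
$k{\left(r,b \right)} = r + r^{2}$ ($k{\left(r,b \right)} = r^{2} + r = r + r^{2}$)
$K{\left(R \right)} = 4 - \sqrt{R + R \left(1 + R\right)}$ ($K{\left(R \right)} = 4 - \sqrt{R \left(1 + R\right) + R} = 4 - \sqrt{R + R \left(1 + R\right)}$)
$K{\left(5 \right)} \left(Q{\left(7 \right)} - 36\right) = \left(4 - \sqrt{5 \left(2 + 5\right)}\right) \left(-7 - 36\right) = \left(4 - \sqrt{5 \cdot 7}\right) \left(-43\right) = \left(4 - \sqrt{35}\right) \left(-43\right) = -172 + 43 \sqrt{35}$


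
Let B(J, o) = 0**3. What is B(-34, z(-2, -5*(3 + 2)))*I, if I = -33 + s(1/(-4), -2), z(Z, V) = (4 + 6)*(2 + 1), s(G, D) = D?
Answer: 0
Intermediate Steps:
z(Z, V) = 30 (z(Z, V) = 10*3 = 30)
I = -35 (I = -33 - 2 = -35)
B(J, o) = 0
B(-34, z(-2, -5*(3 + 2)))*I = 0*(-35) = 0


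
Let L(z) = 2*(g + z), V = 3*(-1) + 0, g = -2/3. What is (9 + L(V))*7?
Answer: 35/3 ≈ 11.667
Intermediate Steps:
g = -2/3 (g = -2*1/3 = -2/3 ≈ -0.66667)
V = -3 (V = -3 + 0 = -3)
L(z) = -4/3 + 2*z (L(z) = 2*(-2/3 + z) = -4/3 + 2*z)
(9 + L(V))*7 = (9 + (-4/3 + 2*(-3)))*7 = (9 + (-4/3 - 6))*7 = (9 - 22/3)*7 = (5/3)*7 = 35/3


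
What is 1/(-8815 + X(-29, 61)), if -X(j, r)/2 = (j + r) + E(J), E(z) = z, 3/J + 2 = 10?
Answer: -4/35519 ≈ -0.00011262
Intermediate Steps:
J = 3/8 (J = 3/(-2 + 10) = 3/8 ≈ 0.37500)
X(j, r) = -¾ - 2*j - 2*r (X(j, r) = -2*((j + r) + 3/8) = -2*(3/8 + j + r) = -¾ - 2*j - 2*r)
1/(-8815 + X(-29, 61)) = 1/(-8815 + (-¾ - 2*(-29) - 2*61)) = 1/(-8815 + (-¾ + 58 - 122)) = 1/(-8815 - 259/4) = 1/(-35519/4) = -4/35519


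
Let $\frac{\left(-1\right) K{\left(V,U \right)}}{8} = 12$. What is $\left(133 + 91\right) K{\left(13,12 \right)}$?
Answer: $-21504$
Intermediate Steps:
$K{\left(V,U \right)} = -96$ ($K{\left(V,U \right)} = \left(-8\right) 12 = -96$)
$\left(133 + 91\right) K{\left(13,12 \right)} = \left(133 + 91\right) \left(-96\right) = 224 \left(-96\right) = -21504$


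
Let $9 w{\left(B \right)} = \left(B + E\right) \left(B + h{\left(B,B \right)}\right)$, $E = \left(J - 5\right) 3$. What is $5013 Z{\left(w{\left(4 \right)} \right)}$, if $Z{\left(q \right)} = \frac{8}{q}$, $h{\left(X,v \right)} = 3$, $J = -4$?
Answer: $- \frac{360936}{161} \approx -2241.8$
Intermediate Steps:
$E = -27$ ($E = \left(-4 - 5\right) 3 = \left(-9\right) 3 = -27$)
$w{\left(B \right)} = \frac{\left(-27 + B\right) \left(3 + B\right)}{9}$ ($w{\left(B \right)} = \frac{\left(B - 27\right) \left(B + 3\right)}{9} = \frac{\left(-27 + B\right) \left(3 + B\right)}{9}$)
$5013 Z{\left(w{\left(4 \right)} \right)} = 5013 \frac{8}{-9 - \frac{32}{3} + \frac{4^{2}}{9}} = 5013 \frac{8}{-9 - \frac{32}{3} + \frac{1}{9} \cdot 16} = 5013 \frac{8}{-9 - \frac{32}{3} + \frac{16}{9}} = 5013 \frac{8}{- \frac{161}{9}} = 5013 \cdot 8 \left(- \frac{9}{161}\right) = 5013 \left(- \frac{72}{161}\right) = - \frac{360936}{161}$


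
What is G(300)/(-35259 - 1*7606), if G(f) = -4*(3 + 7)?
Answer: 8/8573 ≈ 0.00093316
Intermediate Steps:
G(f) = -40 (G(f) = -4*10 = -40)
G(300)/(-35259 - 1*7606) = -40/(-35259 - 1*7606) = -40/(-35259 - 7606) = -40/(-42865) = -40*(-1/42865) = 8/8573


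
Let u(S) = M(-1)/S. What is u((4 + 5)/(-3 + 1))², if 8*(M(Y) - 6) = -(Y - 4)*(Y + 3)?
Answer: 841/324 ≈ 2.5957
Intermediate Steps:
M(Y) = 6 - (-4 + Y)*(3 + Y)/8 (M(Y) = 6 + (-(Y - 4)*(Y + 3))/8 = 6 + (-(-4 + Y)*(3 + Y))/8 = 6 - (-4 + Y)*(3 + Y)/8)
u(S) = 29/(4*S) (u(S) = (15/2 - ⅛*(-1)² + (⅛)*(-1))/S = (15/2 - ⅛*1 - ⅛)/S = (15/2 - ⅛ - ⅛)/S = 29/(4*S))
u((4 + 5)/(-3 + 1))² = (29/(4*(((4 + 5)/(-3 + 1)))))² = (29/(4*((9/(-2)))))² = (29/(4*((9*(-½)))))² = (29/(4*(-9/2)))² = ((29/4)*(-2/9))² = (-29/18)² = 841/324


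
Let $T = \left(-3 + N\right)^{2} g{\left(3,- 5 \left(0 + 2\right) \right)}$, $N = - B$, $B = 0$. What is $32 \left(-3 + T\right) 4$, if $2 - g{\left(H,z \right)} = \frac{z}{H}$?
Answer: $5760$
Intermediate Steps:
$N = 0$ ($N = \left(-1\right) 0 = 0$)
$g{\left(H,z \right)} = 2 - \frac{z}{H}$
$T = 48$ ($T = \left(-3 + 0\right)^{2} \left(2 - \frac{\left(-5\right) \left(0 + 2\right)}{3}\right) = \left(-3\right)^{2} \left(2 - \left(-5\right) 2 \cdot \frac{1}{3}\right) = 9 \left(2 - \left(-10\right) \frac{1}{3}\right) = 9 \left(2 + \frac{10}{3}\right) = 9 \cdot \frac{16}{3} = 48$)
$32 \left(-3 + T\right) 4 = 32 \left(-3 + 48\right) 4 = 32 \cdot 45 \cdot 4 = 32 \cdot 180 = 5760$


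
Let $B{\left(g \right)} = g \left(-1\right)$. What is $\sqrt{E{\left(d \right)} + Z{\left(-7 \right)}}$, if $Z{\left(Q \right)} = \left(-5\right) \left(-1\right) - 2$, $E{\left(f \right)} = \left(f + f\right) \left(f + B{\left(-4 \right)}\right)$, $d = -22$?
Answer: $\sqrt{795} \approx 28.196$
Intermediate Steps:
$B{\left(g \right)} = - g$
$E{\left(f \right)} = 2 f \left(4 + f\right)$ ($E{\left(f \right)} = \left(f + f\right) \left(f - -4\right) = 2 f \left(f + 4\right) = 2 f \left(4 + f\right)$)
$Z{\left(Q \right)} = 3$ ($Z{\left(Q \right)} = 5 - 2 = 3$)
$\sqrt{E{\left(d \right)} + Z{\left(-7 \right)}} = \sqrt{2 \left(-22\right) \left(4 - 22\right) + 3} = \sqrt{2 \left(-22\right) \left(-18\right) + 3} = \sqrt{792 + 3} = \sqrt{795}$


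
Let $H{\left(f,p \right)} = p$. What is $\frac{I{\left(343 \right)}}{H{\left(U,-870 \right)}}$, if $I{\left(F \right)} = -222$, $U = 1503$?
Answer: $\frac{37}{145} \approx 0.25517$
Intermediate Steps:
$\frac{I{\left(343 \right)}}{H{\left(U,-870 \right)}} = - \frac{222}{-870} = \left(-222\right) \left(- \frac{1}{870}\right) = \frac{37}{145}$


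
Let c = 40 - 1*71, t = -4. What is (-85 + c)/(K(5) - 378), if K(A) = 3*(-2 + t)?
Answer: 29/99 ≈ 0.29293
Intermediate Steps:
K(A) = -18 (K(A) = 3*(-2 - 4) = 3*(-6) = -18)
c = -31 (c = 40 - 71 = -31)
(-85 + c)/(K(5) - 378) = (-85 - 31)/(-18 - 378) = -116/(-396) = -116*(-1/396) = 29/99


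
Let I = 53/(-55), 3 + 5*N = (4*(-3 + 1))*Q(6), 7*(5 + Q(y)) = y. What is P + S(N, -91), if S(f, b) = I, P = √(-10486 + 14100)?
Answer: -53/55 + √3614 ≈ 59.153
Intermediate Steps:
Q(y) = -5 + y/7
P = √3614 ≈ 60.117
N = 211/35 (N = -⅗ + ((4*(-3 + 1))*(-5 + (⅐)*6))/5 = -⅗ + ((4*(-2))*(-5 + 6/7))/5 = -⅗ + (-8*(-29/7))/5 = -⅗ + (⅕)*(232/7) = -⅗ + 232/35 = 211/35 ≈ 6.0286)
I = -53/55 (I = 53*(-1/55) = -53/55 ≈ -0.96364)
S(f, b) = -53/55
P + S(N, -91) = √3614 - 53/55 = -53/55 + √3614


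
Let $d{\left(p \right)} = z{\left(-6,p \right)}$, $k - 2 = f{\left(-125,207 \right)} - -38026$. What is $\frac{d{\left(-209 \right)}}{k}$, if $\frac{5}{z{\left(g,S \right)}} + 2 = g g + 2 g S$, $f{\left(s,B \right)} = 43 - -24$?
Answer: $\frac{1}{19367498} \approx 5.1633 \cdot 10^{-8}$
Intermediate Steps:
$f{\left(s,B \right)} = 67$ ($f{\left(s,B \right)} = 43 + 24 = 67$)
$z{\left(g,S \right)} = \frac{5}{-2 + g^{2} + 2 S g}$ ($z{\left(g,S \right)} = \frac{5}{-2 + \left(g g + 2 g S\right)} = \frac{5}{-2 + \left(g^{2} + 2 S g\right)} = \frac{5}{-2 + g^{2} + 2 S g}$)
$k = 38095$ ($k = 2 + \left(67 - -38026\right) = 2 + \left(67 + 38026\right) = 2 + 38093 = 38095$)
$d{\left(p \right)} = \frac{5}{34 - 12 p}$ ($d{\left(p \right)} = \frac{5}{-2 + \left(-6\right)^{2} + 2 p \left(-6\right)} = \frac{5}{-2 + 36 - 12 p} = \frac{5}{34 - 12 p}$)
$\frac{d{\left(-209 \right)}}{k} = \frac{\frac{5}{2} \frac{1}{17 - -1254}}{38095} = \frac{5}{2 \left(17 + 1254\right)} \frac{1}{38095} = \frac{5}{2 \cdot 1271} \cdot \frac{1}{38095} = \frac{5}{2} \cdot \frac{1}{1271} \cdot \frac{1}{38095} = \frac{5}{2542} \cdot \frac{1}{38095} = \frac{1}{19367498}$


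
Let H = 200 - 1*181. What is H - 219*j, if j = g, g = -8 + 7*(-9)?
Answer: 15568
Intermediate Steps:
g = -71 (g = -8 - 63 = -71)
j = -71
H = 19 (H = 200 - 181 = 19)
H - 219*j = 19 - 219*(-71) = 19 + 15549 = 15568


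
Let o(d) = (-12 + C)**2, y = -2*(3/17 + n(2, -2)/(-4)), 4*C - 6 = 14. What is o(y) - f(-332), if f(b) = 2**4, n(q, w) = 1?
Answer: 33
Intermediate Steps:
C = 5 (C = 3/2 + (1/4)*14 = 3/2 + 7/2 = 5)
f(b) = 16
y = 5/34 (y = -2*(3/17 + 1/(-4)) = -2*(3*(1/17) + 1*(-1/4)) = -2*(3/17 - 1/4) = -2*(-5/68) = 5/34 ≈ 0.14706)
o(d) = 49 (o(d) = (-12 + 5)**2 = (-7)**2 = 49)
o(y) - f(-332) = 49 - 1*16 = 49 - 16 = 33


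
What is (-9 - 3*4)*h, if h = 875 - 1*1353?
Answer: 10038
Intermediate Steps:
h = -478 (h = 875 - 1353 = -478)
(-9 - 3*4)*h = (-9 - 3*4)*(-478) = (-9 - 12)*(-478) = -21*(-478) = 10038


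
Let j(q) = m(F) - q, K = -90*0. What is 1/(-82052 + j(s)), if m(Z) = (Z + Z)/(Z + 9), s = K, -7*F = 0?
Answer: -1/82052 ≈ -1.2187e-5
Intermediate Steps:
F = 0 (F = -⅐*0 = 0)
K = 0
s = 0
m(Z) = 2*Z/(9 + Z) (m(Z) = (2*Z)/(9 + Z) = 2*Z/(9 + Z))
j(q) = -q (j(q) = 2*0/(9 + 0) - q = 2*0/9 - q = 2*0*(⅑) - q = 0 - q = -q)
1/(-82052 + j(s)) = 1/(-82052 - 1*0) = 1/(-82052 + 0) = 1/(-82052) = -1/82052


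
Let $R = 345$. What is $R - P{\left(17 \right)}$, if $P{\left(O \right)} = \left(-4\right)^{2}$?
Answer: $329$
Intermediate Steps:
$P{\left(O \right)} = 16$
$R - P{\left(17 \right)} = 345 - 16 = 329$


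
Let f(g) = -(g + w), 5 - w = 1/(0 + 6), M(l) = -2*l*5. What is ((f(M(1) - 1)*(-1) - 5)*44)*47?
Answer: -69278/3 ≈ -23093.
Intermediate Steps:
M(l) = -10*l
w = 29/6 (w = 5 - 1/(0 + 6) = 5 - 1/6 = 29/6 ≈ 4.8333)
f(g) = -29/6 - g (f(g) = -(g + 29/6) = -(29/6 + g) = -29/6 - g)
((f(M(1) - 1)*(-1) - 5)*44)*47 = (((-29/6 - (-10*1 - 1))*(-1) - 5)*44)*47 = (((-29/6 - (-10 - 1))*(-1) - 5)*44)*47 = (((-29/6 - 1*(-11))*(-1) - 5)*44)*47 = (((-29/6 + 11)*(-1) - 5)*44)*47 = (((37/6)*(-1) - 5)*44)*47 = ((-37/6 - 5)*44)*47 = -67/6*44*47 = -1474/3*47 = -69278/3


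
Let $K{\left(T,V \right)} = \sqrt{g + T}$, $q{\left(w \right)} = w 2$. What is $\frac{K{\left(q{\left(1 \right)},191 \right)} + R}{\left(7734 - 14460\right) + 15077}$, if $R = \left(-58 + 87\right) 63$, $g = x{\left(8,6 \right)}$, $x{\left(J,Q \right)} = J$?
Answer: $\frac{261}{1193} + \frac{\sqrt{10}}{8351} \approx 0.21915$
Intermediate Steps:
$g = 8$
$q{\left(w \right)} = 2 w$
$K{\left(T,V \right)} = \sqrt{8 + T}$
$R = 1827$ ($R = 29 \cdot 63 = 1827$)
$\frac{K{\left(q{\left(1 \right)},191 \right)} + R}{\left(7734 - 14460\right) + 15077} = \frac{\sqrt{8 + 2 \cdot 1} + 1827}{\left(7734 - 14460\right) + 15077} = \frac{\sqrt{8 + 2} + 1827}{-6726 + 15077} = \frac{\sqrt{10} + 1827}{8351} = \left(1827 + \sqrt{10}\right) \frac{1}{8351} = \frac{261}{1193} + \frac{\sqrt{10}}{8351}$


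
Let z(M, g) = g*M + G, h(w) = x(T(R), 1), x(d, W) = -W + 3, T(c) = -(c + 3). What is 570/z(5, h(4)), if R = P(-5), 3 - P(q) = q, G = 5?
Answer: 38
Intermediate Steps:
P(q) = 3 - q
R = 8 (R = 3 - 1*(-5) = 3 + 5 = 8)
T(c) = -3 - c (T(c) = -(3 + c) = -3 - c)
x(d, W) = 3 - W
h(w) = 2 (h(w) = 3 - 1*1 = 3 - 1 = 2)
z(M, g) = 5 + M*g (z(M, g) = g*M + 5 = M*g + 5 = 5 + M*g)
570/z(5, h(4)) = 570/(5 + 5*2) = 570/(5 + 10) = 570/15 = 570*(1/15) = 38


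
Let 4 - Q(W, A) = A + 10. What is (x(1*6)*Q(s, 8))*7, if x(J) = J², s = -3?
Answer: -3528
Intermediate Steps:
Q(W, A) = -6 - A (Q(W, A) = 4 - (A + 10) = 4 - (10 + A) = 4 + (-10 - A) = -6 - A)
(x(1*6)*Q(s, 8))*7 = ((1*6)²*(-6 - 1*8))*7 = (6²*(-6 - 8))*7 = (36*(-14))*7 = -504*7 = -3528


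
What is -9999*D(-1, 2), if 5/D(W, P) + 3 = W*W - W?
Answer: 49995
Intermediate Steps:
D(W, P) = 5/(-3 + W² - W) (D(W, P) = 5/(-3 + (W*W - W)) = 5/(-3 + (W² - W)) = 5/(-3 + W² - W))
-9999*D(-1, 2) = -49995/(-3 + (-1)² - 1*(-1)) = -49995/(-3 + 1 + 1) = -49995/(-1) = -49995*(-1) = -9999*(-5) = 49995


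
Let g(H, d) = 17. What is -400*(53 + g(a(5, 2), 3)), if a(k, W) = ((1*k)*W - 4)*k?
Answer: -28000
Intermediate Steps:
a(k, W) = k*(-4 + W*k) (a(k, W) = (k*W - 4)*k = (W*k - 4)*k = (-4 + W*k)*k = k*(-4 + W*k))
-400*(53 + g(a(5, 2), 3)) = -400*(53 + 17) = -400*70 = -28000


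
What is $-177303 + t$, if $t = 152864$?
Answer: $-24439$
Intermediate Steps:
$-177303 + t = -177303 + 152864 = -24439$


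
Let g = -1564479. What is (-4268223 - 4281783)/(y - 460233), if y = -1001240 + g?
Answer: 4275003/1512976 ≈ 2.8256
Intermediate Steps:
y = -2565719 (y = -1001240 - 1564479 = -2565719)
(-4268223 - 4281783)/(y - 460233) = (-4268223 - 4281783)/(-2565719 - 460233) = -8550006/(-3025952) = -8550006*(-1/3025952) = 4275003/1512976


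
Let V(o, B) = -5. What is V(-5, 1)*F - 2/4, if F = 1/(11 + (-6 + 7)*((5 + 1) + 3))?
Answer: -¾ ≈ -0.75000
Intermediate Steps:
F = 1/20 (F = 1/(11 + 1*(6 + 3)) = 1/(11 + 1*9) = 1/(11 + 9) = 1/20 ≈ 0.050000)
V(-5, 1)*F - 2/4 = -5*1/20 - 2/4 = -¼ - 2*¼ = -¼ - ½ = -¾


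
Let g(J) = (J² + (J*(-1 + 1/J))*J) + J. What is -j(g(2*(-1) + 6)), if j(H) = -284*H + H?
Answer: 2264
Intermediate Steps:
g(J) = J + J² + J²*(-1 + 1/J) (g(J) = (J² + J²*(-1 + 1/J)) + J = J + J² + J²*(-1 + 1/J))
j(H) = -283*H
-j(g(2*(-1) + 6)) = -(-283)*2*(2*(-1) + 6) = -(-283)*2*(-2 + 6) = -(-283)*2*4 = -(-283)*8 = -1*(-2264) = 2264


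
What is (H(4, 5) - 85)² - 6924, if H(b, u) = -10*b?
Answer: 8701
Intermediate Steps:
(H(4, 5) - 85)² - 6924 = (-10*4 - 85)² - 6924 = (-40 - 85)² - 6924 = (-125)² - 6924 = 15625 - 6924 = 8701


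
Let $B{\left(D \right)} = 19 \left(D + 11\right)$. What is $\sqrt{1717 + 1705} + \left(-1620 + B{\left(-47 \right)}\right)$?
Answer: $-2304 + \sqrt{3422} \approx -2245.5$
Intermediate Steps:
$B{\left(D \right)} = 209 + 19 D$ ($B{\left(D \right)} = 19 \left(11 + D\right) = 209 + 19 D$)
$\sqrt{1717 + 1705} + \left(-1620 + B{\left(-47 \right)}\right) = \sqrt{1717 + 1705} + \left(-1620 + \left(209 + 19 \left(-47\right)\right)\right) = \sqrt{3422} + \left(-1620 + \left(209 - 893\right)\right) = \sqrt{3422} - 2304 = -2304 + \sqrt{3422}$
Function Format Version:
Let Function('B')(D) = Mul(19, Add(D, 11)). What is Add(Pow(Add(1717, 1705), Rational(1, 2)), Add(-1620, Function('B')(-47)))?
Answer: Add(-2304, Pow(3422, Rational(1, 2))) ≈ -2245.5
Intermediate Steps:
Function('B')(D) = Add(209, Mul(19, D)) (Function('B')(D) = Mul(19, Add(11, D)) = Add(209, Mul(19, D)))
Add(Pow(Add(1717, 1705), Rational(1, 2)), Add(-1620, Function('B')(-47))) = Add(Pow(Add(1717, 1705), Rational(1, 2)), Add(-1620, Add(209, Mul(19, -47)))) = Add(Pow(3422, Rational(1, 2)), Add(-1620, Add(209, -893))) = Add(Pow(3422, Rational(1, 2)), Add(-1620, -684)) = Add(Pow(3422, Rational(1, 2)), -2304) = Add(-2304, Pow(3422, Rational(1, 2)))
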